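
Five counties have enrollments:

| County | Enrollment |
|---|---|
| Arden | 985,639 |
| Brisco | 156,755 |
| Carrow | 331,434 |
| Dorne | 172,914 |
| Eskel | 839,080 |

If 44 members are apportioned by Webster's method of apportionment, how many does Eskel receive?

Standard divisor 2485822/44 ≈ 56495.955; standard quotas: Arden 17.446, Brisco 2.775, Carrow 5.867, Dorne 3.061, Eskel 14.852.
Rounding to the nearest integer gives Arden 17, Brisco 3, Carrow 6, Dorne 3, Eskel 15 — total 44, matching the house size, so no adjustment is needed.
Eskel receives 15.

15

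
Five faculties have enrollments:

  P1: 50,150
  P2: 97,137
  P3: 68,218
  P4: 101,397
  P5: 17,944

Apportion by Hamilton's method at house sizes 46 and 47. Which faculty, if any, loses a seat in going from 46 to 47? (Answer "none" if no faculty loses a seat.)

At 46 seats: P1 7, P2 13, P3 9, P4 14, P5 3.
At 47 seats: P1 7, P2 14, P3 10, P4 14, P5 2.
P5 drops from 3 to 2.

P5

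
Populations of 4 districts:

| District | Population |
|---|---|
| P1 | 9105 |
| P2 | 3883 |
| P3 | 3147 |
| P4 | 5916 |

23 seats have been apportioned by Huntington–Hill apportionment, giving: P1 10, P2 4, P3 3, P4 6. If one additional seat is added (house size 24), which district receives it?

P4

Priority for the next seat is population ÷ (√(s·(s+1))).
Priorities: P1 868.128, P2 868.265, P3 908.461, P4 912.859.
Highest priority: P4.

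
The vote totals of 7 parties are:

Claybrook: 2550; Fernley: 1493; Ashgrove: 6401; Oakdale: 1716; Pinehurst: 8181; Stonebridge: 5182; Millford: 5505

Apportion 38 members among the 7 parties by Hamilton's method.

Claybrook 3; Fernley 2; Ashgrove 8; Oakdale 2; Pinehurst 10; Stonebridge 6; Millford 7

Total 31028; standard divisor 31028/38 ≈ 816.526.
Standard quotas: Claybrook 3.1230, Fernley 1.8285, Ashgrove 7.8393, Oakdale 2.1016, Pinehurst 10.0193, Stonebridge 6.3464, Millford 6.7420.
Lower quotas: Claybrook 3, Fernley 1, Ashgrove 7, Oakdale 2, Pinehurst 10, Stonebridge 6, Millford 6 (sum 35, leaving 3 seats).
Remainders in descending order: Ashgrove 0.8393, Fernley 0.8285, Millford 0.7420, Stonebridge 0.3464, Claybrook 0.1230, Oakdale 0.1016, Pinehurst 0.0193.
The surplus seats go to Ashgrove, Fernley, Millford.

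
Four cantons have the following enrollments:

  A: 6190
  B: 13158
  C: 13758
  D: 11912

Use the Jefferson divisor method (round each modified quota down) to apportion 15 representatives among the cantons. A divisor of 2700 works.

A 2, B 4, C 5, D 4

With modified divisor 2700: modified quotas A 2.293, B 4.873, C 5.096, D 4.412.
Rounding down: A 2, B 4, C 5, D 4 (total 15).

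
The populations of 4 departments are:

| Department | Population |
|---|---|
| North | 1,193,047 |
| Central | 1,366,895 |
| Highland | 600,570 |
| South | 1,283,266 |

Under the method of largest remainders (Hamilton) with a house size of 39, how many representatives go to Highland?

5

Total 4443778; standard divisor 4443778/39 ≈ 113943.026.
Standard quotas: North 10.4706, Central 11.9963, Highland 5.2708, South 11.2623.
Lower quotas: North 10, Central 11, Highland 5, South 11 (sum 37, leaving 2 seats).
Remainders in descending order: Central 0.9963, North 0.4706, Highland 0.2708, South 0.2623.
Largest remainders: Central, North receive the extra seats.
Highland receives 5.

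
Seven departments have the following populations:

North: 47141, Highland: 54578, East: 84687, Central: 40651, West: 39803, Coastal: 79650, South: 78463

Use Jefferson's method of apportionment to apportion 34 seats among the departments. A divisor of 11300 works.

With modified divisor 11300: modified quotas North 4.172, Highland 4.830, East 7.494, Central 3.597, West 3.522, Coastal 7.049, South 6.944.
Rounding down: North 4, Highland 4, East 7, Central 3, West 3, Coastal 7, South 6 (total 34).

North 4, Highland 4, East 7, Central 3, West 3, Coastal 7, South 6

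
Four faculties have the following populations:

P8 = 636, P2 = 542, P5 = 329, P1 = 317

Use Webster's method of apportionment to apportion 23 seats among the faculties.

Standard divisor 1824/23 ≈ 79.304; standard quotas: P8 8.020, P2 6.834, P5 4.149, P1 3.997.
Rounding to the nearest integer gives P8 8, P2 7, P5 4, P1 4 — total 23, matching the house size, so no adjustment is needed.

P8 8, P2 7, P5 4, P1 4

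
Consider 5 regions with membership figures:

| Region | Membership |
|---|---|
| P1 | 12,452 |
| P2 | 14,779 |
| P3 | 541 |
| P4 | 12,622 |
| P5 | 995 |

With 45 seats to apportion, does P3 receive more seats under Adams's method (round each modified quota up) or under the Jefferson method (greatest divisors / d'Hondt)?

Adams

Adams: P1 13, P2 16, P3 1, P4 13, P5 2.
Jefferson: P1 14, P2 16, P3 0, P4 14, P5 1.
P3 gets 1 under Adams and 0 under Jefferson.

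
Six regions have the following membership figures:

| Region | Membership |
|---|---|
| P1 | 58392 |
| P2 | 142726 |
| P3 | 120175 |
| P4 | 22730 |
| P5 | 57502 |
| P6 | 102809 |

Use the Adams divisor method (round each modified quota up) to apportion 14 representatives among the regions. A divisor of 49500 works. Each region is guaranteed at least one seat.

P1 2, P2 3, P3 3, P4 1, P5 2, P6 3

With modified divisor 49500: modified quotas P1 1.180, P2 2.883, P3 2.428, P4 0.459, P5 1.162, P6 2.077.
Rounding up: P1 2, P2 3, P3 3, P4 1, P5 2, P6 3 (total 14).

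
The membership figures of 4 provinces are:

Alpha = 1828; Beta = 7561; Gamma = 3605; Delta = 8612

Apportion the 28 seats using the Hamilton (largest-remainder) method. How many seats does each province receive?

Total 21606; standard divisor 21606/28 ≈ 771.643.
Standard quotas: Alpha 2.3690, Beta 9.7986, Gamma 4.6719, Delta 11.1606.
Lower quotas: Alpha 2, Beta 9, Gamma 4, Delta 11 (sum 26, leaving 2 seats).
Remainders in descending order: Beta 0.7986, Gamma 0.6719, Alpha 0.3690, Delta 0.1606.
Largest remainders: Beta, Gamma receive the extra seats.

Alpha=2, Beta=10, Gamma=5, Delta=11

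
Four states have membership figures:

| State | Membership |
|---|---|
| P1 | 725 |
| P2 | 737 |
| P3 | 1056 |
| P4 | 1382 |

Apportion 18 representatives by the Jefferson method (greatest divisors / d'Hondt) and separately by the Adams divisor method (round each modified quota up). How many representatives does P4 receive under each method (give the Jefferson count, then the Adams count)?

7 and 6

Jefferson: P1 3, P2 3, P3 5, P4 7.
Adams: P1 3, P2 4, P3 5, P4 6.
P4 gets 7 under Jefferson and 6 under Adams.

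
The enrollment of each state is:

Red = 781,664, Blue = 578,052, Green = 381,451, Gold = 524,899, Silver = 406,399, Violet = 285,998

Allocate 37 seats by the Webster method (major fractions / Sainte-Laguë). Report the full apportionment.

Red 10; Blue 7; Green 5; Gold 6; Silver 5; Violet 4

Standard divisor 2958463/37 ≈ 79958.459; standard quotas: Red 9.776, Blue 7.229, Green 4.771, Gold 6.565, Silver 5.083, Violet 3.577.
Rounding to the nearest integer gives 10, 7, 5, 7, 5, 4 = 38 seats, so the divisor must be adjusted.
With modified divisor 81200: modified quotas Red 9.626, Blue 7.119, Green 4.698, Gold 6.464, Silver 5.005, Violet 3.522.
Rounding to the nearest integer: Red 10, Blue 7, Green 5, Gold 6, Silver 5, Violet 4 (total 37).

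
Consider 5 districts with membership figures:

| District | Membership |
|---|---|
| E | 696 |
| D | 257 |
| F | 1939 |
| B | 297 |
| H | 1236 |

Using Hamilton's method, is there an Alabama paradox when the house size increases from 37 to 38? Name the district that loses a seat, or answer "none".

B

At 37 seats: E 6, D 2, F 16, B 3, H 10.
At 38 seats: E 6, D 2, F 17, B 2, H 11.
B drops from 3 to 2.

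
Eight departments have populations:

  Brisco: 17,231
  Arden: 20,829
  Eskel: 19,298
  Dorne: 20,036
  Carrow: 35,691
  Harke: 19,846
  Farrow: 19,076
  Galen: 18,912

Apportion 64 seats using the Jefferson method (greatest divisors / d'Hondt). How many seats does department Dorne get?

8

Standard divisor 170919/64 ≈ 2670.609; standard quotas: Brisco 6.452, Arden 7.799, Eskel 7.226, Dorne 7.502, Carrow 13.364, Harke 7.431, Farrow 7.143, Galen 7.082.
Rounding down gives 6, 7, 7, 7, 13, 7, 7, 7 = 61 seats, so the divisor must be adjusted.
With modified divisor 2490: modified quotas Brisco 6.920, Arden 8.365, Eskel 7.750, Dorne 8.047, Carrow 14.334, Harke 7.970, Farrow 7.661, Galen 7.595.
Rounding down: Brisco 6, Arden 8, Eskel 7, Dorne 8, Carrow 14, Harke 7, Farrow 7, Galen 7 (total 64).
Dorne receives 8.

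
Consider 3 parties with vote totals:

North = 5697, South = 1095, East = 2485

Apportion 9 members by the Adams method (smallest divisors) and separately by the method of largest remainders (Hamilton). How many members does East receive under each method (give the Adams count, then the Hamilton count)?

Adams: North 5, South 1, East 3.
Hamilton: North 6, South 1, East 2.
East gets 3 under Adams and 2 under Hamilton.

3 and 2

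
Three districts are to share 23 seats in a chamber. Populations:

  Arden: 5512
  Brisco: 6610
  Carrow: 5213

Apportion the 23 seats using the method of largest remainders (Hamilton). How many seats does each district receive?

Arden 7, Brisco 9, Carrow 7

The standard divisor is 17335/23 ≈ 753.696.
Standard quotas: Arden 7.3133, Brisco 8.7701, Carrow 6.9166.
Lower quotas: Arden 7, Brisco 8, Carrow 6 (sum 21, leaving 2 seats).
Remainders in descending order: Carrow 0.9166, Brisco 0.7701, Arden 0.3133.
The surplus seats go to Carrow, Brisco.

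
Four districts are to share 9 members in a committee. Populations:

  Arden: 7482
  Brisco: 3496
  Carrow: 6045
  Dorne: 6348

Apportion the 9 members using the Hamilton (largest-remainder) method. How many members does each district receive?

Arden 3, Brisco 1, Carrow 2, Dorne 3

The standard divisor is 23371/9 ≈ 2596.778.
Standard quotas: Arden 2.8813, Brisco 1.3463, Carrow 2.3279, Dorne 2.4446.
Lower quotas: Arden 2, Brisco 1, Carrow 2, Dorne 2 (sum 7, leaving 2 seats).
Remainders in descending order: Arden 0.8813, Dorne 0.4446, Brisco 0.3463, Carrow 0.3279.
Largest remainders: Arden, Dorne receive the extra seats.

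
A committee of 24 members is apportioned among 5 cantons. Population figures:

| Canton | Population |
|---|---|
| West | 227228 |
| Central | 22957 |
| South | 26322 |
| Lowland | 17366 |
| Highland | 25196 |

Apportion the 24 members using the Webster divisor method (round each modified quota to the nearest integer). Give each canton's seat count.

West: 17, Central: 2, South: 2, Lowland: 1, Highland: 2

Standard divisor 319069/24 ≈ 13294.542; standard quotas: West 17.092, Central 1.727, South 1.980, Lowland 1.306, Highland 1.895.
Rounding to the nearest integer gives West 17, Central 2, South 2, Lowland 1, Highland 2 — total 24, matching the house size, so no adjustment is needed.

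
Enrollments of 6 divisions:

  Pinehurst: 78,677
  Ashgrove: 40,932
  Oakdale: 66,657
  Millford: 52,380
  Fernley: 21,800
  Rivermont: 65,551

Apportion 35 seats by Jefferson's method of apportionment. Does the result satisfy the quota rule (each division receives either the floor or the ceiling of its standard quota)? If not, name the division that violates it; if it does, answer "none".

none

Standard quotas: Pinehurst 8.447, Ashgrove 4.395, Oakdale 7.156, Millford 5.624, Fernley 2.341, Rivermont 7.038.
Jefferson allocation: Pinehurst 9, Ashgrove 4, Oakdale 7, Millford 6, Fernley 2, Rivermont 7.
Every allocation lies between the lower and upper quota.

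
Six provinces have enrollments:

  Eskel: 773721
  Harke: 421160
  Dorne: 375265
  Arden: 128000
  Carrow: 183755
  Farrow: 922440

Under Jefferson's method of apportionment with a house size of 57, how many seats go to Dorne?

8

Standard divisor 2804341/57 ≈ 49198.965; standard quotas: Eskel 15.726, Harke 8.560, Dorne 7.627, Arden 2.602, Carrow 3.735, Farrow 18.749.
Rounding down gives 15, 8, 7, 2, 3, 18 = 53 seats, so the divisor must be adjusted.
With modified divisor 46500: modified quotas Eskel 16.639, Harke 9.057, Dorne 8.070, Arden 2.753, Carrow 3.952, Farrow 19.837.
Rounding down: Eskel 16, Harke 9, Dorne 8, Arden 2, Carrow 3, Farrow 19 (total 57).
Dorne receives 8.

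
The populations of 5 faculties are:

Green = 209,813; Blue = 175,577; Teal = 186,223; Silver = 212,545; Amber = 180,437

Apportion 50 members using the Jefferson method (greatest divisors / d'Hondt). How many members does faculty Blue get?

Standard divisor 964595/50 ≈ 19291.9; standard quotas: Green 10.876, Blue 9.101, Teal 9.653, Silver 11.017, Amber 9.353.
Rounding down gives 10, 9, 9, 11, 9 = 48 seats, so the divisor must be adjusted.
With modified divisor 18300: modified quotas Green 11.465, Blue 9.594, Teal 10.176, Silver 11.614, Amber 9.860.
Rounding down: Green 11, Blue 9, Teal 10, Silver 11, Amber 9 (total 50).
Blue receives 9.

9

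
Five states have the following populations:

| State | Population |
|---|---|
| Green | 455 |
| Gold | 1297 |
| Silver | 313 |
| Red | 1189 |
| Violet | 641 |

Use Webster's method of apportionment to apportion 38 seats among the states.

Standard divisor 3895/38 ≈ 102.5; standard quotas: Green 4.439, Gold 12.654, Silver 3.054, Red 11.600, Violet 6.254.
Rounding to the nearest integer gives Green 4, Gold 13, Silver 3, Red 12, Violet 6 — total 38, matching the house size, so no adjustment is needed.

Green 4, Gold 13, Silver 3, Red 12, Violet 6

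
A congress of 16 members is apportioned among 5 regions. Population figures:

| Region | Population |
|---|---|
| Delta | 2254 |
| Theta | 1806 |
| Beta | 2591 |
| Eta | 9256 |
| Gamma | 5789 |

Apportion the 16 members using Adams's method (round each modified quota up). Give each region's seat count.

Delta=2, Theta=2, Beta=2, Eta=6, Gamma=4

Standard divisor 21696/16 ≈ 1356; standard quotas: Delta 1.662, Theta 1.332, Beta 1.911, Eta 6.826, Gamma 4.269.
Rounding up gives 2, 2, 2, 7, 5 = 18 seats, so the divisor must be adjusted.
With modified divisor 1700: modified quotas Delta 1.326, Theta 1.062, Beta 1.524, Eta 5.445, Gamma 3.405.
Rounding up: Delta 2, Theta 2, Beta 2, Eta 6, Gamma 4 (total 16).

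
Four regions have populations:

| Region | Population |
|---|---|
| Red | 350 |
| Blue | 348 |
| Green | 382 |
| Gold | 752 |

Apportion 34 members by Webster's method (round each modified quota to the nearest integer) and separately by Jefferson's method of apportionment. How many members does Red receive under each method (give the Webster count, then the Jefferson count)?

Webster: Red 7, Blue 6, Green 7, Gold 14.
Jefferson: Red 6, Blue 6, Green 7, Gold 15.
Red gets 7 under Webster and 6 under Jefferson.

7 and 6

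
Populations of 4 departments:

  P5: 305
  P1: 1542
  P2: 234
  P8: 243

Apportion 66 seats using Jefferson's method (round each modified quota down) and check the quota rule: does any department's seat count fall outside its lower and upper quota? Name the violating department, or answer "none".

P1

Standard quotas: P5 8.662, P1 43.792, P2 6.645, P8 6.901.
Jefferson allocation: P5 8, P1 45, P2 6, P8 7.
P1 has quota 43.792 (lower 43, upper 44) but receives 45 — outside the quota interval.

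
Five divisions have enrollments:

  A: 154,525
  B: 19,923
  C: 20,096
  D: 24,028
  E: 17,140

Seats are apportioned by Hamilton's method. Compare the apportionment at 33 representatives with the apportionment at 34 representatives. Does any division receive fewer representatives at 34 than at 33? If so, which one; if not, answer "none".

At 33 seats: A 22, B 3, C 3, D 3, E 2.
At 34 seats: A 22, B 3, C 3, D 3, E 3.
No division's allocation decreased.

none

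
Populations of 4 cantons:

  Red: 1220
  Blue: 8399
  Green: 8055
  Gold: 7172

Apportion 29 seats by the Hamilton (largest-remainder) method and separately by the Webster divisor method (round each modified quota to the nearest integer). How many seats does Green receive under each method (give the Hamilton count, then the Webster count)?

9 and 10

Hamilton: Red 2, Blue 10, Green 9, Gold 8.
Webster: Red 1, Blue 10, Green 10, Gold 8.
Green gets 9 under Hamilton and 10 under Webster.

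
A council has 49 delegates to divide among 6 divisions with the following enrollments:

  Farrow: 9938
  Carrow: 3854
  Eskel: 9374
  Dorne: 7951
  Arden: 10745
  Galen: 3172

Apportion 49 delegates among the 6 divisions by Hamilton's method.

Standard divisor: 45034 ÷ 49 ≈ 919.061.
Standard quotas: Farrow 10.8132, Carrow 4.1934, Eskel 10.1995, Dorne 8.6512, Arden 11.6913, Galen 3.4513.
Lower quotas: Farrow 10, Carrow 4, Eskel 10, Dorne 8, Arden 11, Galen 3 (sum 46, leaving 3 seats).
Remainders in descending order: Farrow 0.8132, Arden 0.6913, Dorne 0.6512, Galen 0.4513, Eskel 0.1995, Carrow 0.1934.
Largest remainders: Farrow, Arden, Dorne receive the extra seats.

Farrow: 11, Carrow: 4, Eskel: 10, Dorne: 9, Arden: 12, Galen: 3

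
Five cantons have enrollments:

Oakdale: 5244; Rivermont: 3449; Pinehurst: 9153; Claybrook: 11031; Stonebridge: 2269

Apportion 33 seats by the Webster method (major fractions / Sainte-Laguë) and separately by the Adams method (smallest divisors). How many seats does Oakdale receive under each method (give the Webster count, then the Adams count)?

Webster: Oakdale 5, Rivermont 4, Pinehurst 10, Claybrook 12, Stonebridge 2.
Adams: Oakdale 6, Rivermont 4, Pinehurst 9, Claybrook 11, Stonebridge 3.
Oakdale gets 5 under Webster and 6 under Adams.

5 and 6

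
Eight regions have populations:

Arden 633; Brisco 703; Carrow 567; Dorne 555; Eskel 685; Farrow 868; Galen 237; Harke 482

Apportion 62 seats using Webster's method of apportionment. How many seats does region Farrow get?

12

Standard divisor 4730/62 ≈ 76.29; standard quotas: Arden 8.297, Brisco 9.215, Carrow 7.432, Dorne 7.275, Eskel 8.979, Farrow 11.378, Galen 3.107, Harke 6.318.
Rounding to the nearest integer gives 8, 9, 7, 7, 9, 11, 3, 6 = 60 seats, so the divisor must be adjusted.
With modified divisor 75: modified quotas Arden 8.440, Brisco 9.373, Carrow 7.560, Dorne 7.400, Eskel 9.133, Farrow 11.573, Galen 3.160, Harke 6.427.
Rounding to the nearest integer: Arden 8, Brisco 9, Carrow 8, Dorne 7, Eskel 9, Farrow 12, Galen 3, Harke 6 (total 62).
Farrow receives 12.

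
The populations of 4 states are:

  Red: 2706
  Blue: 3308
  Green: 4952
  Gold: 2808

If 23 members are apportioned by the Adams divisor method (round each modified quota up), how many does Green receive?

8

Standard divisor 13774/23 ≈ 598.87; standard quotas: Red 4.519, Blue 5.524, Green 8.269, Gold 4.689.
Rounding up gives 5, 6, 9, 5 = 25 seats, so the divisor must be adjusted.
With modified divisor 670: modified quotas Red 4.039, Blue 4.937, Green 7.391, Gold 4.191.
Rounding up: Red 5, Blue 5, Green 8, Gold 5 (total 23).
Green receives 8.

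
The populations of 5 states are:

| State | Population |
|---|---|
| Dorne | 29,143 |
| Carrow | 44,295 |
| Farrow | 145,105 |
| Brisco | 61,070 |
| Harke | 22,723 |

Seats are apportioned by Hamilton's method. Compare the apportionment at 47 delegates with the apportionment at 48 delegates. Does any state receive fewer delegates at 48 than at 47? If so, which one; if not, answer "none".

Harke

At 47 seats: Dorne 4, Carrow 7, Farrow 23, Brisco 9, Harke 4.
At 48 seats: Dorne 5, Carrow 7, Farrow 23, Brisco 10, Harke 3.
Harke drops from 4 to 3.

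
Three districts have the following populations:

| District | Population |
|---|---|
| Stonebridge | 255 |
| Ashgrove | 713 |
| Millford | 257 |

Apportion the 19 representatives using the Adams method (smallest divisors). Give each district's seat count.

Stonebridge 4; Ashgrove 11; Millford 4

Standard divisor 1225/19 ≈ 64.474; standard quotas: Stonebridge 3.955, Ashgrove 11.059, Millford 3.986.
Rounding up gives 4, 12, 4 = 20 seats, so the divisor must be adjusted.
With modified divisor 70: modified quotas Stonebridge 3.643, Ashgrove 10.186, Millford 3.671.
Rounding up: Stonebridge 4, Ashgrove 11, Millford 4 (total 19).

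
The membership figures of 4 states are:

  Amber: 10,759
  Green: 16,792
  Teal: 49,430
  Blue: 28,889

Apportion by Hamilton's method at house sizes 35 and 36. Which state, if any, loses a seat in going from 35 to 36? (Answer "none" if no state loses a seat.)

At 35 seats: Amber 4, Green 6, Teal 16, Blue 9.
At 36 seats: Amber 3, Green 6, Teal 17, Blue 10.
Amber drops from 4 to 3.

Amber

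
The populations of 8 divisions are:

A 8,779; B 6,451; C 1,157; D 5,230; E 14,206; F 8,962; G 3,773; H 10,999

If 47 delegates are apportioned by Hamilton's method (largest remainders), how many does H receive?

The standard divisor is 59557/47 ≈ 1267.17.
Standard quotas: A 6.9280, B 5.0909, C 0.9131, D 4.1273, E 11.2108, F 7.0725, G 2.9775, H 8.6800.
Lower quotas: A 6, B 5, C 0, D 4, E 11, F 7, G 2, H 8 (sum 43, leaving 4 seats).
Remainders in descending order: G 0.9775, A 0.9280, C 0.9131, H 0.6800, E 0.2108, D 0.1273, B 0.0909, F 0.0725.
Largest remainders: G, A, C, H receive the extra seats.
H receives 9.

9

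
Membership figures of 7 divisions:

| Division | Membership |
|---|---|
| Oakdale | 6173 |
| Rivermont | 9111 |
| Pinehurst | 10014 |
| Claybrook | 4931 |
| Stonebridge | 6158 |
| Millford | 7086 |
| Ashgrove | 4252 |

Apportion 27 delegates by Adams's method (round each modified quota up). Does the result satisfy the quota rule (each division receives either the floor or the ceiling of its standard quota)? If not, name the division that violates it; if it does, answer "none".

none

Standard quotas: Oakdale 3.492, Rivermont 5.154, Pinehurst 5.665, Claybrook 2.790, Stonebridge 3.484, Millford 4.009, Ashgrove 2.406.
Adams allocation: Oakdale 4, Rivermont 5, Pinehurst 5, Claybrook 3, Stonebridge 3, Millford 4, Ashgrove 3.
Every allocation lies between the lower and upper quota.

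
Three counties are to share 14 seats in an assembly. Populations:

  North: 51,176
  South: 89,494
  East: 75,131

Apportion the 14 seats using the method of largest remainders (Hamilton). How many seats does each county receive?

The standard divisor is 215801/14 ≈ 15414.357.
Standard quotas: North 3.3200, South 5.8059, East 4.8741.
Lower quotas: North 3, South 5, East 4 (sum 12, leaving 2 seats).
Remainders in descending order: East 0.8741, South 0.8059, North 0.3200.
The surplus seats go to East, South.

North 3, South 6, East 5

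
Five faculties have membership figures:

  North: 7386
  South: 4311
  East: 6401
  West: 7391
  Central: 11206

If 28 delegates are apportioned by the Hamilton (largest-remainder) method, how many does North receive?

Standard divisor: 36695 ÷ 28 ≈ 1310.536.
Standard quotas: North 5.6359, South 3.2895, East 4.8843, West 5.6397, Central 8.5507.
Lower quotas: North 5, South 3, East 4, West 5, Central 8 (sum 25, leaving 3 seats).
Remainders in descending order: East 0.8843, West 0.6397, North 0.6359, Central 0.5507, South 0.2895.
Largest remainders: East, West, North receive the extra seats.
North receives 6.

6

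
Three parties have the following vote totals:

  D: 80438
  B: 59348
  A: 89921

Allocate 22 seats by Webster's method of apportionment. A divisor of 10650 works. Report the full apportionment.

With modified divisor 10650: modified quotas D 7.553, B 5.573, A 8.443.
Rounding to the nearest integer: D 8, B 6, A 8 (total 22).

D 8; B 6; A 8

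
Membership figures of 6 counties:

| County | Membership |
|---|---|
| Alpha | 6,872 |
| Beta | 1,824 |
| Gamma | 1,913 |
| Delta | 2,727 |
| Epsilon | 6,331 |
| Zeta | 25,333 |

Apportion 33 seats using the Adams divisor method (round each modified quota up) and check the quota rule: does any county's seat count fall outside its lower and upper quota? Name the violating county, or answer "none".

Zeta

Standard quotas: Alpha 5.039, Beta 1.338, Gamma 1.403, Delta 2.000, Epsilon 4.643, Zeta 18.578.
Adams allocation: Alpha 5, Beta 2, Gamma 2, Delta 2, Epsilon 5, Zeta 17.
Zeta has quota 18.578 (lower 18, upper 19) but receives 17 — outside the quota interval.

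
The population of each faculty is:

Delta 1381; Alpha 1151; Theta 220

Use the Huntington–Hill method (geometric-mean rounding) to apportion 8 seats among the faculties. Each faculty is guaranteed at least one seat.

Delta 4, Alpha 3, Theta 1

With divisor 365: modified quotas Delta 3.784, Alpha 3.153, Theta 0.603.
Geometric-mean thresholds: Delta √(3·4)=3.464, Alpha √(3·4)=3.464, Theta (min 1).
Each quota rounded against its threshold gives Delta 4, Alpha 3, Theta 1 (total 8).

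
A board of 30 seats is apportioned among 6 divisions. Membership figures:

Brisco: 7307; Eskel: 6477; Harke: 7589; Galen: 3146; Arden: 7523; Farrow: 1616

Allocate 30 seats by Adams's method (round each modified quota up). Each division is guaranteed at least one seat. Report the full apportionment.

Standard divisor 33658/30 ≈ 1121.933; standard quotas: Brisco 6.513, Eskel 5.773, Harke 6.764, Galen 2.804, Arden 6.705, Farrow 1.440.
Rounding up gives 7, 6, 7, 3, 7, 2 = 32 seats, so the divisor must be adjusted.
With modified divisor 1260: modified quotas Brisco 5.799, Eskel 5.140, Harke 6.023, Galen 2.497, Arden 5.971, Farrow 1.283.
Rounding up: Brisco 6, Eskel 6, Harke 7, Galen 3, Arden 6, Farrow 2 (total 30).

Brisco 6, Eskel 6, Harke 7, Galen 3, Arden 6, Farrow 2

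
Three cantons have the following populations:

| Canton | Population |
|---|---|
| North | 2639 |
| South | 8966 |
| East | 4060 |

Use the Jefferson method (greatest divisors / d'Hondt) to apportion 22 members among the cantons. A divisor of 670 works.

With modified divisor 670: modified quotas North 3.939, South 13.382, East 6.060.
Rounding down: North 3, South 13, East 6 (total 22).

North: 3, South: 13, East: 6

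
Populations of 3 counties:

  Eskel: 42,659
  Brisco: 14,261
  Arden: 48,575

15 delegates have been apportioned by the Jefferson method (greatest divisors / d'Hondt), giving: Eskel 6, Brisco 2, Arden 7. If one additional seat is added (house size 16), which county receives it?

Eskel

Priority for the next seat is population ÷ (current seats + 1).
Priorities: Eskel 6094.143, Brisco 4753.667, Arden 6071.875.
Highest priority: Eskel.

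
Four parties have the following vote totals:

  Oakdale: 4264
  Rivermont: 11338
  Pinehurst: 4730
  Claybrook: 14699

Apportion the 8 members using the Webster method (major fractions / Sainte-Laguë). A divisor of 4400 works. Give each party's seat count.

With modified divisor 4400: modified quotas Oakdale 0.969, Rivermont 2.577, Pinehurst 1.075, Claybrook 3.341.
Rounding to the nearest integer: Oakdale 1, Rivermont 3, Pinehurst 1, Claybrook 3 (total 8).

Oakdale=1, Rivermont=3, Pinehurst=1, Claybrook=3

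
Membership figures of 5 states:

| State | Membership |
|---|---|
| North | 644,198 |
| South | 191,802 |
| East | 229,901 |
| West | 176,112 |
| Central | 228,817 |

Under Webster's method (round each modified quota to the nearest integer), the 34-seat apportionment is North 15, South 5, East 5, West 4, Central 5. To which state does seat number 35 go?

East

Priority for the next seat is population ÷ (current seats + 0.5).
Priorities: North 41561.161, South 34873.091, East 41800.182, West 39136.000, Central 41603.091.
Highest priority: East.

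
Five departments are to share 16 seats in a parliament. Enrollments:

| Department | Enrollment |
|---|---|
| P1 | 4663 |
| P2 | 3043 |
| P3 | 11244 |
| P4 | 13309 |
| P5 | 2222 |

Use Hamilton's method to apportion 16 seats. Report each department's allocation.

P1 2, P2 2, P3 5, P4 6, P5 1

Total 34481; standard divisor 34481/16 ≈ 2155.062.
Standard quotas: P1 2.1637, P2 1.4120, P3 5.2175, P4 6.1757, P5 1.0311.
Lower quotas: P1 2, P2 1, P3 5, P4 6, P5 1 (sum 15, leaving 1 seat).
Remainders in descending order: P2 0.4120, P3 0.2175, P4 0.1757, P1 0.1637, P5 0.0311.
Largest remainder: P2 receives the extra seat.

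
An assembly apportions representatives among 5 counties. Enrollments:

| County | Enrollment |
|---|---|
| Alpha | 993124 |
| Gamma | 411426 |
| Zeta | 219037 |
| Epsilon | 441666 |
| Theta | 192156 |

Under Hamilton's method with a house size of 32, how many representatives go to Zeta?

3

Standard divisor: 2257409 ÷ 32 ≈ 70544.031.
Standard quotas: Alpha 14.0781, Gamma 5.8322, Zeta 3.1050, Epsilon 6.2609, Theta 2.7239.
Lower quotas: Alpha 14, Gamma 5, Zeta 3, Epsilon 6, Theta 2 (sum 30, leaving 2 seats).
Remainders in descending order: Gamma 0.8322, Theta 0.7239, Epsilon 0.2609, Zeta 0.1050, Alpha 0.0781.
Largest remainders: Gamma, Theta receive the extra seats.
Zeta receives 3.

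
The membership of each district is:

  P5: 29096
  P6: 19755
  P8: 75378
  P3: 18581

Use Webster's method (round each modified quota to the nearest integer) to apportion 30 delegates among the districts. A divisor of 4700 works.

With modified divisor 4700: modified quotas P5 6.191, P6 4.203, P8 16.038, P3 3.953.
Rounding to the nearest integer: P5 6, P6 4, P8 16, P3 4 (total 30).

P5: 6, P6: 4, P8: 16, P3: 4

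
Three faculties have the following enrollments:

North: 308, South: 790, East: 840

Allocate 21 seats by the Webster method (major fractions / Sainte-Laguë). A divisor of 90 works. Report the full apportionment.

With modified divisor 90: modified quotas North 3.422, South 8.778, East 9.333.
Rounding to the nearest integer: North 3, South 9, East 9 (total 21).

North=3, South=9, East=9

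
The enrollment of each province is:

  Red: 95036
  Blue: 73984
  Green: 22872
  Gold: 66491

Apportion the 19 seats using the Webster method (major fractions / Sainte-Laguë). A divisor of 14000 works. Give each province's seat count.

With modified divisor 14000: modified quotas Red 6.788, Blue 5.285, Green 1.634, Gold 4.749.
Rounding to the nearest integer: Red 7, Blue 5, Green 2, Gold 5 (total 19).

Red 7, Blue 5, Green 2, Gold 5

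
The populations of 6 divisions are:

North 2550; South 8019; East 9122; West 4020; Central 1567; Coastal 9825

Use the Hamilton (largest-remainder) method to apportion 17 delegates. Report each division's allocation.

Total 35103; standard divisor 35103/17 ≈ 2064.882.
Standard quotas: North 1.2349, South 3.8835, East 4.4177, West 1.9468, Central 0.7589, Coastal 4.7581.
Lower quotas: North 1, South 3, East 4, West 1, Central 0, Coastal 4 (sum 13, leaving 4 seats).
Remainders in descending order: West 0.9468, South 0.8835, Central 0.7589, Coastal 0.7581, East 0.4177, North 0.2349.
Largest remainders: West, South, Central, Coastal receive the extra seats.

North 1; South 4; East 4; West 2; Central 1; Coastal 5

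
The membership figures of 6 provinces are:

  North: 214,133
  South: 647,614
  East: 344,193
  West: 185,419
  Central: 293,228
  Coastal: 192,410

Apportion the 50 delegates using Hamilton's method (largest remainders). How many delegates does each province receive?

North 6, South 17, East 9, West 5, Central 8, Coastal 5

Standard divisor: 1876997 ÷ 50 ≈ 37539.94.
Standard quotas: North 5.7041, South 17.2513, East 9.1687, West 4.9392, Central 7.8111, Coastal 5.1255.
Lower quotas: North 5, South 17, East 9, West 4, Central 7, Coastal 5 (sum 47, leaving 3 seats).
Remainders in descending order: West 0.9392, Central 0.8111, North 0.7041, South 0.2513, East 0.1687, Coastal 0.1255.
Largest remainders: West, Central, North receive the extra seats.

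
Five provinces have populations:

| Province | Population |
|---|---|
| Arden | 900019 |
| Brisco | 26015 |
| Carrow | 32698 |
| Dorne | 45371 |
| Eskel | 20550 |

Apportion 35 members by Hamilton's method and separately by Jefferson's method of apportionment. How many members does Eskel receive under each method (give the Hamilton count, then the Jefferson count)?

Hamilton: Arden 31, Brisco 1, Carrow 1, Dorne 1, Eskel 1.
Jefferson: Arden 33, Brisco 0, Carrow 1, Dorne 1, Eskel 0.
Eskel gets 1 under Hamilton and 0 under Jefferson.

1 and 0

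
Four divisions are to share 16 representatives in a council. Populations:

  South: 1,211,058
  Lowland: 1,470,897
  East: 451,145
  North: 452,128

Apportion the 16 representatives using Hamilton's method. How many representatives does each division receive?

South=5, Lowland=7, East=2, North=2

Standard divisor: 3585228 ÷ 16 ≈ 224076.75.
Standard quotas: South 5.4047, Lowland 6.5643, East 2.0134, North 2.0177.
Lower quotas: South 5, Lowland 6, East 2, North 2 (sum 15, leaving 1 seat).
Remainders in descending order: Lowland 0.5643, South 0.4047, North 0.0177, East 0.0134.
The surplus seat goes to Lowland.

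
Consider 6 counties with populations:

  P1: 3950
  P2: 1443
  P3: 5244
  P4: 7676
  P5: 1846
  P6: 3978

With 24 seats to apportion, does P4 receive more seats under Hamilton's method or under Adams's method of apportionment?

Hamilton: P1 4, P2 1, P3 5, P4 8, P5 2, P6 4.
Adams: P1 4, P2 2, P3 5, P4 7, P5 2, P6 4.
P4 gets 8 under Hamilton and 7 under Adams.

Hamilton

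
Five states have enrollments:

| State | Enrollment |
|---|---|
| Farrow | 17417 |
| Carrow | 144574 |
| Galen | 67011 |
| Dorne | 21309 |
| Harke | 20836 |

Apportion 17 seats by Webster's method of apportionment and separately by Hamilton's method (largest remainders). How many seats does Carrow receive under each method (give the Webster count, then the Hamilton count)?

10 and 9

Webster: Farrow 1, Carrow 10, Galen 4, Dorne 1, Harke 1.
Hamilton: Farrow 1, Carrow 9, Galen 4, Dorne 2, Harke 1.
Carrow gets 10 under Webster and 9 under Hamilton.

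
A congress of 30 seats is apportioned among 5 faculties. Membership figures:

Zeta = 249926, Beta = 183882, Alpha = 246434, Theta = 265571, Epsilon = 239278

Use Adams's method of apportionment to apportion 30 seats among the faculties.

Zeta: 6, Beta: 5, Alpha: 6, Theta: 7, Epsilon: 6

Standard divisor 1185091/30 ≈ 39503.033; standard quotas: Zeta 6.327, Beta 4.655, Alpha 6.238, Theta 6.723, Epsilon 6.057.
Rounding up gives 7, 5, 7, 7, 7 = 33 seats, so the divisor must be adjusted.
With modified divisor 43000: modified quotas Zeta 5.812, Beta 4.276, Alpha 5.731, Theta 6.176, Epsilon 5.565.
Rounding up: Zeta 6, Beta 5, Alpha 6, Theta 7, Epsilon 6 (total 30).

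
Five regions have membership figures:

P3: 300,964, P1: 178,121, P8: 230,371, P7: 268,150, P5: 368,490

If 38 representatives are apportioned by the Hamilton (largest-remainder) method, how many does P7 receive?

Total 1346096; standard divisor 1346096/38 ≈ 35423.579.
Standard quotas: P3 8.4961, P1 5.0283, P8 6.5033, P7 7.5698, P5 10.4024.
Lower quotas: P3 8, P1 5, P8 6, P7 7, P5 10 (sum 36, leaving 2 seats).
Remainders in descending order: P7 0.5698, P8 0.5033, P3 0.4961, P5 0.4024, P1 0.0283.
The surplus seats go to P7, P8.
P7 receives 8.

8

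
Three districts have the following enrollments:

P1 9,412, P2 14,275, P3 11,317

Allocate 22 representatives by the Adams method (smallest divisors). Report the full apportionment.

Standard divisor 35004/22 ≈ 1591.091; standard quotas: P1 5.915, P2 8.972, P3 7.113.
Rounding up gives 6, 9, 8 = 23 seats, so the divisor must be adjusted.
With modified divisor 1700: modified quotas P1 5.536, P2 8.397, P3 6.657.
Rounding up: P1 6, P2 9, P3 7 (total 22).

P1: 6; P2: 9; P3: 7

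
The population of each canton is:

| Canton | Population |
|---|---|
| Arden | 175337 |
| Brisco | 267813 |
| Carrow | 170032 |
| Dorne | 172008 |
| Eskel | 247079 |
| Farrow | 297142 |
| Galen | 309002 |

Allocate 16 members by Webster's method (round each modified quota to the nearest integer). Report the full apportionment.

Standard divisor 1638413/16 ≈ 102400.812; standard quotas: Arden 1.712, Brisco 2.615, Carrow 1.660, Dorne 1.680, Eskel 2.413, Farrow 2.902, Galen 3.018.
Rounding to the nearest integer gives 2, 3, 2, 2, 2, 3, 3 = 17 seats, so the divisor must be adjusted.
With modified divisor 110200: modified quotas Arden 1.591, Brisco 2.430, Carrow 1.543, Dorne 1.561, Eskel 2.242, Farrow 2.696, Galen 2.804.
Rounding to the nearest integer: Arden 2, Brisco 2, Carrow 2, Dorne 2, Eskel 2, Farrow 3, Galen 3 (total 16).

Arden=2, Brisco=2, Carrow=2, Dorne=2, Eskel=2, Farrow=3, Galen=3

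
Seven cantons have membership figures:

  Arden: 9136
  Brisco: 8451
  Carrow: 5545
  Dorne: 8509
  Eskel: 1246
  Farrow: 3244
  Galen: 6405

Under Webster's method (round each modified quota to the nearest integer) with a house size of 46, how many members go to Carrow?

Standard divisor 42536/46 ≈ 924.696; standard quotas: Arden 9.880, Brisco 9.139, Carrow 5.997, Dorne 9.202, Eskel 1.347, Farrow 3.508, Galen 6.927.
Rounding to the nearest integer gives Arden 10, Brisco 9, Carrow 6, Dorne 9, Eskel 1, Farrow 4, Galen 7 — total 46, matching the house size, so no adjustment is needed.
Carrow receives 6.

6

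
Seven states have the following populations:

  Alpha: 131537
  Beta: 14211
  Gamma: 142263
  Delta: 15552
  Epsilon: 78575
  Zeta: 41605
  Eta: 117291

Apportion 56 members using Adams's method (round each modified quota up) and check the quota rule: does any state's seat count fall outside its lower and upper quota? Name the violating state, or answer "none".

Standard quotas: Alpha 13.615, Beta 1.471, Gamma 14.725, Delta 1.610, Epsilon 8.133, Zeta 4.306, Eta 12.140.
Adams allocation: Alpha 13, Beta 2, Gamma 14, Delta 2, Epsilon 8, Zeta 5, Eta 12.
Every allocation lies between the lower and upper quota.

none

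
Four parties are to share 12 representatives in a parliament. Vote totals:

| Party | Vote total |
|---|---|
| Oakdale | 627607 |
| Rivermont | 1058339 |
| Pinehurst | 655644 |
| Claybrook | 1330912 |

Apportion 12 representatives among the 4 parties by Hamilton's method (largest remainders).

Oakdale: 2, Rivermont: 4, Pinehurst: 2, Claybrook: 4

Standard divisor: 3672502 ÷ 12 ≈ 306041.833.
Standard quotas: Oakdale 2.0507, Rivermont 3.4582, Pinehurst 2.1423, Claybrook 4.3488.
Lower quotas: Oakdale 2, Rivermont 3, Pinehurst 2, Claybrook 4 (sum 11, leaving 1 seat).
Remainders in descending order: Rivermont 0.4582, Claybrook 0.3488, Pinehurst 0.1423, Oakdale 0.0507.
Largest remainder: Rivermont receives the extra seat.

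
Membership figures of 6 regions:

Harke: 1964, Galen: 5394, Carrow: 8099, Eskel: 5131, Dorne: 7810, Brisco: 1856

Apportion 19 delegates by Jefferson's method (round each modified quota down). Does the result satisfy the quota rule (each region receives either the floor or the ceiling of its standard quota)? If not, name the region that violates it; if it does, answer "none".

Standard quotas: Harke 1.233, Galen 3.388, Carrow 5.086, Eskel 3.222, Dorne 4.905, Brisco 1.166.
Jefferson allocation: Harke 1, Galen 3, Carrow 6, Eskel 3, Dorne 5, Brisco 1.
Every allocation lies between the lower and upper quota.

none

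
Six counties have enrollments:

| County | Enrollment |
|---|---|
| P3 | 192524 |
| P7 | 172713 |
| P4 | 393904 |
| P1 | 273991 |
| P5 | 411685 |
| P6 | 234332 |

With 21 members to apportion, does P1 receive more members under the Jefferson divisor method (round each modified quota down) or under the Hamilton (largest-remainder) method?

Hamilton

Jefferson: P3 2, P7 2, P4 5, P1 3, P5 6, P6 3.
Hamilton: P3 2, P7 2, P4 5, P1 4, P5 5, P6 3.
P1 gets 3 under Jefferson and 4 under Hamilton.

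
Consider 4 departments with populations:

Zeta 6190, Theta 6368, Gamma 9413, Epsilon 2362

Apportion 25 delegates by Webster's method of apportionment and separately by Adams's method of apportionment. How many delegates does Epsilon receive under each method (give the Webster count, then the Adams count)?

Webster: Zeta 6, Theta 7, Gamma 10, Epsilon 2.
Adams: Zeta 6, Theta 7, Gamma 9, Epsilon 3.
Epsilon gets 2 under Webster and 3 under Adams.

2 and 3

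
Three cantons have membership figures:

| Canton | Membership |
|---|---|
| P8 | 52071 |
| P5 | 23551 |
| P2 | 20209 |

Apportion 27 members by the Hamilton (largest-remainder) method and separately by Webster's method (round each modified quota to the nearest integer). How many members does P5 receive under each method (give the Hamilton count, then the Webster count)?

Hamilton: P8 15, P5 6, P2 6.
Webster: P8 14, P5 7, P2 6.
P5 gets 6 under Hamilton and 7 under Webster.

6 and 7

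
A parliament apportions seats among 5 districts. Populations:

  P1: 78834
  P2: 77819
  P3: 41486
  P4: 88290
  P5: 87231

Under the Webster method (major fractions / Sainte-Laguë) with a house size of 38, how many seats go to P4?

9

Standard divisor 373660/38 ≈ 9833.158; standard quotas: P1 8.017, P2 7.914, P3 4.219, P4 8.979, P5 8.871.
Rounding to the nearest integer gives P1 8, P2 8, P3 4, P4 9, P5 9 — total 38, matching the house size, so no adjustment is needed.
P4 receives 9.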